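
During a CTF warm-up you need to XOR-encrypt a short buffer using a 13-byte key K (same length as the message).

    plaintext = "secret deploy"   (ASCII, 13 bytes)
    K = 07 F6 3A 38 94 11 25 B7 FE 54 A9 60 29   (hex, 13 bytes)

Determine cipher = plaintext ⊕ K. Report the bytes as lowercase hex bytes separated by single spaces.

115 xor   7 = 116
101 xor 246 = 147
 99 xor  58 =  89
114 xor  56 =  74
101 xor 148 = 241
116 xor  17 = 101
 32 xor  37 =   5
100 xor 183 = 211
101 xor 254 = 155
112 xor  84 =  36
108 xor 169 = 197
111 xor  96 =  15
121 xor  41 =  80

74 93 59 4a f1 65 05 d3 9b 24 c5 0f 50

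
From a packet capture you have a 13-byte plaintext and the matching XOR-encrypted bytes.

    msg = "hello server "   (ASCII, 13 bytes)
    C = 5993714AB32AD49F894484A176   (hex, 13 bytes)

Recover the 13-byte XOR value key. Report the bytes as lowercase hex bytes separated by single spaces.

31 f6 1d 26 dc 0a a7 fa fb 32 e1 d3 56

Since C = msg ⊕ key, XORing both sides with msg gives key = msg ⊕ C.
104 ⊕  89 =  49
101 ⊕ 147 = 246
108 ⊕ 113 =  29
108 ⊕  74 =  38
111 ⊕ 179 = 220
 32 ⊕  42 =  10
115 ⊕ 212 = 167
101 ⊕ 159 = 250
114 ⊕ 137 = 251
118 ⊕  68 =  50
101 ⊕ 132 = 225
114 ⊕ 161 = 211
 32 ⊕ 118 =  86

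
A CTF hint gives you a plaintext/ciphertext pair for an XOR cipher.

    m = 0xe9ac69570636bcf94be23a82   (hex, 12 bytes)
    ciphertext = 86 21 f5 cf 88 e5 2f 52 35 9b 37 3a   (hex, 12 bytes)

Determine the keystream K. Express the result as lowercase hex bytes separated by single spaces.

Since ciphertext = m ⊕ K, XORing both sides with m gives K = m ⊕ ciphertext.
11101001 xor 10000110 = 01101111
10101100 xor 00100001 = 10001101
01101001 xor 11110101 = 10011100
01010111 xor 11001111 = 10011000
00000110 xor 10001000 = 10001110
00110110 xor 11100101 = 11010011
10111100 xor 00101111 = 10010011
11111001 xor 01010010 = 10101011
01001011 xor 00110101 = 01111110
11100010 xor 10011011 = 01111001
00111010 xor 00110111 = 00001101
10000010 xor 00111010 = 10111000

6f 8d 9c 98 8e d3 93 ab 7e 79 0d b8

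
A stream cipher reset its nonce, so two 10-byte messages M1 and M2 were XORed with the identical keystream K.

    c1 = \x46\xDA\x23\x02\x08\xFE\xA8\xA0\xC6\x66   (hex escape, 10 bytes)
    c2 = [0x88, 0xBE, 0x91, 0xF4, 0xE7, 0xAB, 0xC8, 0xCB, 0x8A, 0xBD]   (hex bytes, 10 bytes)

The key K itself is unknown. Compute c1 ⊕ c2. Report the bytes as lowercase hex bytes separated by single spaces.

ce 64 b2 f6 ef 55 60 6b 4c db

c1 ⊕ c2 = (M1 ⊕ K) ⊕ (M2 ⊕ K) = M1 ⊕ M2 — the shared key cancels under XOR.
byte 0: 46 xor 88 = ce
byte 1: da xor be = 64
byte 2: 23 xor 91 = b2
byte 3: 02 xor f4 = f6
byte 4: 08 xor e7 = ef
byte 5: fe xor ab = 55
byte 6: a8 xor c8 = 60
byte 7: a0 xor cb = 6b
byte 8: c6 xor 8a = 4c
byte 9: 66 xor bd = db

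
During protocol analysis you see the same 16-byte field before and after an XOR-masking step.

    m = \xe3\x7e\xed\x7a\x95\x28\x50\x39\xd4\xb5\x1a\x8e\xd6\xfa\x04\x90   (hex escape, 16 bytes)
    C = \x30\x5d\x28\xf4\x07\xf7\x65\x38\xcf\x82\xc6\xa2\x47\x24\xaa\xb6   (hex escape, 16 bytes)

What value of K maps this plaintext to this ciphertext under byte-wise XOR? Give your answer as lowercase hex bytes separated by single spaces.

Since C = m ⊕ K, XORing both sides with m gives K = m ⊕ C.
e3 xor 30 = d3
7e xor 5d = 23
ed xor 28 = c5
7a xor f4 = 8e
95 xor 07 = 92
28 xor f7 = df
50 xor 65 = 35
39 xor 38 = 01
d4 xor cf = 1b
b5 xor 82 = 37
1a xor c6 = dc
8e xor a2 = 2c
d6 xor 47 = 91
fa xor 24 = de
04 xor aa = ae
90 xor b6 = 26

d3 23 c5 8e 92 df 35 01 1b 37 dc 2c 91 de ae 26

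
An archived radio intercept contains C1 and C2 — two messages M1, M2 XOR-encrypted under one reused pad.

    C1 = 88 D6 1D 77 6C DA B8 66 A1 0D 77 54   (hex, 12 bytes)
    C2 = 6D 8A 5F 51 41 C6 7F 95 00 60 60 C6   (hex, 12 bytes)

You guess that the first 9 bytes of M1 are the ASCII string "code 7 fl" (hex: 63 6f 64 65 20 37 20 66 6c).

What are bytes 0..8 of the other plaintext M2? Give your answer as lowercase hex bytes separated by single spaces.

First, C1 ⊕ C2 = (M1 ⊕ K) ⊕ (M2 ⊕ K) = M1 ⊕ M2, so the key drops out. Then M2 = (M1 ⊕ M2) ⊕ M1 over the first 9 bytes.
byte 0: (88 XOR 6d) XOR 63 = e5 XOR 63 = 86
byte 1: (d6 XOR 8a) XOR 6f = 5c XOR 6f = 33
byte 2: (1d XOR 5f) XOR 64 = 42 XOR 64 = 26
byte 3: (77 XOR 51) XOR 65 = 26 XOR 65 = 43
byte 4: (6c XOR 41) XOR 20 = 2d XOR 20 = 0d
byte 5: (da XOR c6) XOR 37 = 1c XOR 37 = 2b
byte 6: (b8 XOR 7f) XOR 20 = c7 XOR 20 = e7
byte 7: (66 XOR 95) XOR 66 = f3 XOR 66 = 95
byte 8: (a1 XOR 00) XOR 6c = a1 XOR 6c = cd

86 33 26 43 0d 2b e7 95 cd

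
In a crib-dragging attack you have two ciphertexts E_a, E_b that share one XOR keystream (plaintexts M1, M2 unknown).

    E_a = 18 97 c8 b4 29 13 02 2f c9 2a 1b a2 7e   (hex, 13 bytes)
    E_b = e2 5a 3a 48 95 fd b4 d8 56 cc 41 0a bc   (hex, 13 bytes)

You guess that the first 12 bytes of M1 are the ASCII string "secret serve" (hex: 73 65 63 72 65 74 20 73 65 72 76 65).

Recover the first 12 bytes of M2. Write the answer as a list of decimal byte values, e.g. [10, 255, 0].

[137, 168, 145, 142, 217, 154, 150, 132, 250, 148, 44, 205]

First, E_a ⊕ E_b = (M1 ⊕ K) ⊕ (M2 ⊕ K) = M1 ⊕ M2, so the key drops out. Then M2 = (M1 ⊕ M2) ⊕ M1 over the first 12 bytes.
byte 0: (18 xor e2) xor 73 = fa xor 73 = 89
byte 1: (97 xor 5a) xor 65 = cd xor 65 = a8
byte 2: (c8 xor 3a) xor 63 = f2 xor 63 = 91
byte 3: (b4 xor 48) xor 72 = fc xor 72 = 8e
byte 4: (29 xor 95) xor 65 = bc xor 65 = d9
byte 5: (13 xor fd) xor 74 = ee xor 74 = 9a
byte 6: (02 xor b4) xor 20 = b6 xor 20 = 96
byte 7: (2f xor d8) xor 73 = f7 xor 73 = 84
byte 8: (c9 xor 56) xor 65 = 9f xor 65 = fa
byte 9: (2a xor cc) xor 72 = e6 xor 72 = 94
byte 10: (1b xor 41) xor 76 = 5a xor 76 = 2c
byte 11: (a2 xor 0a) xor 65 = a8 xor 65 = cd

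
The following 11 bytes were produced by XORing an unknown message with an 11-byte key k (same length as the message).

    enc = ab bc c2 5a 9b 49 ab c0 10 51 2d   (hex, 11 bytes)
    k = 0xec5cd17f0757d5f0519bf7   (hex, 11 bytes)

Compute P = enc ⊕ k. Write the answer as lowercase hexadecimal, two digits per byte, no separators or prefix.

47e013259c1e7e3041cada

byte 0: 171 ⊕ 236 =  71
byte 1: 188 ⊕  92 = 224
byte 2: 194 ⊕ 209 =  19
byte 3:  90 ⊕ 127 =  37
byte 4: 155 ⊕   7 = 156
byte 5:  73 ⊕  87 =  30
byte 6: 171 ⊕ 213 = 126
byte 7: 192 ⊕ 240 =  48
byte 8:  16 ⊕  81 =  65
byte 9:  81 ⊕ 155 = 202
byte 10:  45 ⊕ 247 = 218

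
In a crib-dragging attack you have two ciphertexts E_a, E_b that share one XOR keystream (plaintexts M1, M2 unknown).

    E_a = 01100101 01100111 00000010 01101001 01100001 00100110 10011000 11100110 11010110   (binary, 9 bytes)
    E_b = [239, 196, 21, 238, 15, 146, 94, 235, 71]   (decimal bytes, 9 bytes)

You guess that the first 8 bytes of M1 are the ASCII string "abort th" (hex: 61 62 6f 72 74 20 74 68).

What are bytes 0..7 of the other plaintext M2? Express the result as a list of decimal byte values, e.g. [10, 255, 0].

First, E_a ⊕ E_b = (M1 ⊕ K) ⊕ (M2 ⊕ K) = M1 ⊕ M2, so the key drops out. Then M2 = (M1 ⊕ M2) ⊕ M1 over the first 8 bytes.
byte 0: (65 ^ ef) ^ 61 = 8a ^ 61 = eb
byte 1: (67 ^ c4) ^ 62 = a3 ^ 62 = c1
byte 2: (02 ^ 15) ^ 6f = 17 ^ 6f = 78
byte 3: (69 ^ ee) ^ 72 = 87 ^ 72 = f5
byte 4: (61 ^ 0f) ^ 74 = 6e ^ 74 = 1a
byte 5: (26 ^ 92) ^ 20 = b4 ^ 20 = 94
byte 6: (98 ^ 5e) ^ 74 = c6 ^ 74 = b2
byte 7: (e6 ^ eb) ^ 68 = 0d ^ 68 = 65

[235, 193, 120, 245, 26, 148, 178, 101]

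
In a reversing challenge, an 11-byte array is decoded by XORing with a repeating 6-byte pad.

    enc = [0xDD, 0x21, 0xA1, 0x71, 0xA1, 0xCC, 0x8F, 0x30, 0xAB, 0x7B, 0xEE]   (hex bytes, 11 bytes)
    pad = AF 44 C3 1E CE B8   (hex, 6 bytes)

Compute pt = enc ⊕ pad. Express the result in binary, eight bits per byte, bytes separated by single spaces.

01110010 01100101 01100010 01101111 01101111 01110100 00100000 01110100 01101000 01100101 00100000

The 6-byte key repeats, so the effective keystream is af 44 c3 1e ce b8 af 44 c3 1e ce.
byte 0: 221 ⊕ 175 = 114
byte 1:  33 ⊕  68 = 101
byte 2: 161 ⊕ 195 =  98
byte 3: 113 ⊕  30 = 111
byte 4: 161 ⊕ 206 = 111
byte 5: 204 ⊕ 184 = 116
byte 6: 143 ⊕ 175 =  32
byte 7:  48 ⊕  68 = 116
byte 8: 171 ⊕ 195 = 104
byte 9: 123 ⊕  30 = 101
byte 10: 238 ⊕ 206 =  32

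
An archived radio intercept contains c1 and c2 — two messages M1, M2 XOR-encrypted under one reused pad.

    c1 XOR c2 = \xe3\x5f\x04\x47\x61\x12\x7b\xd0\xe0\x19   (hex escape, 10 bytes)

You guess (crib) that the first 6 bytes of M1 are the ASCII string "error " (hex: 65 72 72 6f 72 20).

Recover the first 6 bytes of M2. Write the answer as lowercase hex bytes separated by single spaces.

86 2d 76 28 13 32

Since c1 ⊕ c2 = M1 ⊕ M2, XORing with the guessed M1 bytes yields the corresponding M2 bytes: M2 = (c1 ⊕ c2) ⊕ M1.
byte 0: e3 xor 65 = 86
byte 1: 5f xor 72 = 2d
byte 2: 04 xor 72 = 76
byte 3: 47 xor 6f = 28
byte 4: 61 xor 72 = 13
byte 5: 12 xor 20 = 32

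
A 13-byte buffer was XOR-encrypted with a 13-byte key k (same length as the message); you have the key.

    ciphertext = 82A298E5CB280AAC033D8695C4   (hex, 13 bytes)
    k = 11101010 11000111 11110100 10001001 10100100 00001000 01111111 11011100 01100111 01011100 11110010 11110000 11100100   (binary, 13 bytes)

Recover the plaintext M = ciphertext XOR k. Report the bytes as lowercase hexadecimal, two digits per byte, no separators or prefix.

82 ^ ea = 68
a2 ^ c7 = 65
98 ^ f4 = 6c
e5 ^ 89 = 6c
cb ^ a4 = 6f
28 ^ 08 = 20
0a ^ 7f = 75
ac ^ dc = 70
03 ^ 67 = 64
3d ^ 5c = 61
86 ^ f2 = 74
95 ^ f0 = 65
c4 ^ e4 = 20

68656c6c6f2075706461746520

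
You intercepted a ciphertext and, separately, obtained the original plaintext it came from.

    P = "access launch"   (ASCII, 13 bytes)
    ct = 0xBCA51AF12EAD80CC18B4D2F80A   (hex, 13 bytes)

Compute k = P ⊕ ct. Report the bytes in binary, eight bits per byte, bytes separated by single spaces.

11011101 11000110 01111001 10010100 01011101 11011110 10100000 10100000 01111001 11000001 10111100 10011011 01100010

Since ct = P ⊕ k, XORing both sides with P gives k = P ⊕ ct.
61 xor bc = dd
63 xor a5 = c6
63 xor 1a = 79
65 xor f1 = 94
73 xor 2e = 5d
73 xor ad = de
20 xor 80 = a0
6c xor cc = a0
61 xor 18 = 79
75 xor b4 = c1
6e xor d2 = bc
63 xor f8 = 9b
68 xor 0a = 62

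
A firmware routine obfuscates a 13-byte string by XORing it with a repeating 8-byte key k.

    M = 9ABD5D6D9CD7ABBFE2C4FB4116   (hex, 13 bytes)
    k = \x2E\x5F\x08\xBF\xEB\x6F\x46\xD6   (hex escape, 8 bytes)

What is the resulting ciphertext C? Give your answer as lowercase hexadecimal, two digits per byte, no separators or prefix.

The 8-byte key repeats, so the effective keystream is 2e 5f 08 bf eb 6f 46 d6 2e 5f 08 bf eb.
byte 0: 9a ^ 2e = b4
byte 1: bd ^ 5f = e2
byte 2: 5d ^ 08 = 55
byte 3: 6d ^ bf = d2
byte 4: 9c ^ eb = 77
byte 5: d7 ^ 6f = b8
byte 6: ab ^ 46 = ed
byte 7: bf ^ d6 = 69
byte 8: e2 ^ 2e = cc
byte 9: c4 ^ 5f = 9b
byte 10: fb ^ 08 = f3
byte 11: 41 ^ bf = fe
byte 12: 16 ^ eb = fd

b4e255d277b8ed69cc9bf3fefd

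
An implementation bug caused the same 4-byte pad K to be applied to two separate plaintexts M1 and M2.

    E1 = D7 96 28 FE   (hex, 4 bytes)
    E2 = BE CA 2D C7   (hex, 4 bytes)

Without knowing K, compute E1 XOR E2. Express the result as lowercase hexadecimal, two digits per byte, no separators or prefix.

695c0539

E1 ⊕ E2 = (M1 ⊕ K) ⊕ (M2 ⊕ K) = M1 ⊕ M2 — the shared key cancels under XOR.
byte 0: d7 ^ be = 69
byte 1: 96 ^ ca = 5c
byte 2: 28 ^ 2d = 05
byte 3: fe ^ c7 = 39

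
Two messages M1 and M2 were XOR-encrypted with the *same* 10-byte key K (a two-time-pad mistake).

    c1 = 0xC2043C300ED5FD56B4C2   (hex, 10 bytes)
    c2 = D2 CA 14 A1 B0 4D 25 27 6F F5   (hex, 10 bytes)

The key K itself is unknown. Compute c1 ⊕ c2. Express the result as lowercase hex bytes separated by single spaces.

c1 ⊕ c2 = (M1 ⊕ K) ⊕ (M2 ⊕ K) = M1 ⊕ M2 — the shared key cancels under XOR.
c2 ⊕ d2 = 10
04 ⊕ ca = ce
3c ⊕ 14 = 28
30 ⊕ a1 = 91
0e ⊕ b0 = be
d5 ⊕ 4d = 98
fd ⊕ 25 = d8
56 ⊕ 27 = 71
b4 ⊕ 6f = db
c2 ⊕ f5 = 37

10 ce 28 91 be 98 d8 71 db 37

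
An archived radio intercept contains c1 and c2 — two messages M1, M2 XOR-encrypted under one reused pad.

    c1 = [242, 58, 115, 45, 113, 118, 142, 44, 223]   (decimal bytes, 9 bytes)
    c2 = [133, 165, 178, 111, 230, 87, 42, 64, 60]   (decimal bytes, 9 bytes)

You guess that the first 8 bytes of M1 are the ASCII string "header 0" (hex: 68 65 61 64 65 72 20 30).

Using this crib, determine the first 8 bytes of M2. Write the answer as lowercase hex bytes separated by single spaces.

First, c1 ⊕ c2 = (M1 ⊕ K) ⊕ (M2 ⊕ K) = M1 ⊕ M2, so the key drops out. Then M2 = (M1 ⊕ M2) ⊕ M1 over the first 8 bytes.
byte 0: (f2 XOR 85) XOR 68 = 77 XOR 68 = 1f
byte 1: (3a XOR a5) XOR 65 = 9f XOR 65 = fa
byte 2: (73 XOR b2) XOR 61 = c1 XOR 61 = a0
byte 3: (2d XOR 6f) XOR 64 = 42 XOR 64 = 26
byte 4: (71 XOR e6) XOR 65 = 97 XOR 65 = f2
byte 5: (76 XOR 57) XOR 72 = 21 XOR 72 = 53
byte 6: (8e XOR 2a) XOR 20 = a4 XOR 20 = 84
byte 7: (2c XOR 40) XOR 30 = 6c XOR 30 = 5c

1f fa a0 26 f2 53 84 5c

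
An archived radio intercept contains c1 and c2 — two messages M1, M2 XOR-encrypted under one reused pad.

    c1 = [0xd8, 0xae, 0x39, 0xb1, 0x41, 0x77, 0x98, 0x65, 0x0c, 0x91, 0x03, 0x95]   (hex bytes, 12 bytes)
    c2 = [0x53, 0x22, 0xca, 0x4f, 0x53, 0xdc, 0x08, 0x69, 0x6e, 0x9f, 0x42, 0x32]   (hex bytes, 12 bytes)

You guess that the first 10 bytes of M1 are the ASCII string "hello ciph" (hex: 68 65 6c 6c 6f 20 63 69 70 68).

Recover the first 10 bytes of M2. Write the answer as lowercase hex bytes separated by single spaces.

e3 e9 9f 92 7d 8b f3 65 12 66

First, c1 ⊕ c2 = (M1 ⊕ K) ⊕ (M2 ⊕ K) = M1 ⊕ M2, so the key drops out. Then M2 = (M1 ⊕ M2) ⊕ M1 over the first 10 bytes.
byte 0: (d8 ^ 53) ^ 68 = 8b ^ 68 = e3
byte 1: (ae ^ 22) ^ 65 = 8c ^ 65 = e9
byte 2: (39 ^ ca) ^ 6c = f3 ^ 6c = 9f
byte 3: (b1 ^ 4f) ^ 6c = fe ^ 6c = 92
byte 4: (41 ^ 53) ^ 6f = 12 ^ 6f = 7d
byte 5: (77 ^ dc) ^ 20 = ab ^ 20 = 8b
byte 6: (98 ^ 08) ^ 63 = 90 ^ 63 = f3
byte 7: (65 ^ 69) ^ 69 = 0c ^ 69 = 65
byte 8: (0c ^ 6e) ^ 70 = 62 ^ 70 = 12
byte 9: (91 ^ 9f) ^ 68 = 0e ^ 68 = 66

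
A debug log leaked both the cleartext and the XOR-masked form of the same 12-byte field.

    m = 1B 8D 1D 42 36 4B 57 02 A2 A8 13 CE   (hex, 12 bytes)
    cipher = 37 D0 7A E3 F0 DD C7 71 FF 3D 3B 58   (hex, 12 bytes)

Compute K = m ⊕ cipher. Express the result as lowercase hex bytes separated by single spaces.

2c 5d 67 a1 c6 96 90 73 5d 95 28 96

Since cipher = m ⊕ K, XORing both sides with m gives K = m ⊕ cipher.
1b xor 37 = 2c
8d xor d0 = 5d
1d xor 7a = 67
42 xor e3 = a1
36 xor f0 = c6
4b xor dd = 96
57 xor c7 = 90
02 xor 71 = 73
a2 xor ff = 5d
a8 xor 3d = 95
13 xor 3b = 28
ce xor 58 = 96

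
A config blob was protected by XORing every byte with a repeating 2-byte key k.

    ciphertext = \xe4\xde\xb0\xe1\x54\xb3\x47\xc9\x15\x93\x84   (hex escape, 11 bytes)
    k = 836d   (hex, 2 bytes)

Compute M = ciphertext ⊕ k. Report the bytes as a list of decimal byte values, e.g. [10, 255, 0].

[103, 179, 51, 140, 215, 222, 196, 164, 150, 254, 7]

The 2-byte key repeats, so the effective keystream is 83 6d 83 6d 83 6d 83 6d 83 6d 83.
byte 0: e4 ^ 83 = 67
byte 1: de ^ 6d = b3
byte 2: b0 ^ 83 = 33
byte 3: e1 ^ 6d = 8c
byte 4: 54 ^ 83 = d7
byte 5: b3 ^ 6d = de
byte 6: 47 ^ 83 = c4
byte 7: c9 ^ 6d = a4
byte 8: 15 ^ 83 = 96
byte 9: 93 ^ 6d = fe
byte 10: 84 ^ 83 = 07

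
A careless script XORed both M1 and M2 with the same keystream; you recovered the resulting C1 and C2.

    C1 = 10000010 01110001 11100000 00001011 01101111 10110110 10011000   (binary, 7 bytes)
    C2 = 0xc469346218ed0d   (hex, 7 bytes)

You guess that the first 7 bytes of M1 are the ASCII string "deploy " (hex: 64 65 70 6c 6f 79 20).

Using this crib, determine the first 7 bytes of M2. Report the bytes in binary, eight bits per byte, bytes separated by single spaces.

First, C1 ⊕ C2 = (M1 ⊕ K) ⊕ (M2 ⊕ K) = M1 ⊕ M2, so the key drops out. Then M2 = (M1 ⊕ M2) ⊕ M1 over the first 7 bytes.
byte 0: (82 ^ c4) ^ 64 = 46 ^ 64 = 22
byte 1: (71 ^ 69) ^ 65 = 18 ^ 65 = 7d
byte 2: (e0 ^ 34) ^ 70 = d4 ^ 70 = a4
byte 3: (0b ^ 62) ^ 6c = 69 ^ 6c = 05
byte 4: (6f ^ 18) ^ 6f = 77 ^ 6f = 18
byte 5: (b6 ^ ed) ^ 79 = 5b ^ 79 = 22
byte 6: (98 ^ 0d) ^ 20 = 95 ^ 20 = b5

00100010 01111101 10100100 00000101 00011000 00100010 10110101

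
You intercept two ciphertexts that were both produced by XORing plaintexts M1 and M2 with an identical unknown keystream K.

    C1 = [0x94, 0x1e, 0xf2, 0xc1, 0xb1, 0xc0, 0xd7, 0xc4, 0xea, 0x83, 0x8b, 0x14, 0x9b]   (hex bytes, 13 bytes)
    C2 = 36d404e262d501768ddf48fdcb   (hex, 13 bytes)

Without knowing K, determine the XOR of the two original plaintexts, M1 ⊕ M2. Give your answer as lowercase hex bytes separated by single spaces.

C1 ⊕ C2 = (M1 ⊕ K) ⊕ (M2 ⊕ K) = M1 ⊕ M2 — the shared key cancels under XOR.
byte 0: 10010100 ^ 00110110 = 10100010
byte 1: 00011110 ^ 11010100 = 11001010
byte 2: 11110010 ^ 00000100 = 11110110
byte 3: 11000001 ^ 11100010 = 00100011
byte 4: 10110001 ^ 01100010 = 11010011
byte 5: 11000000 ^ 11010101 = 00010101
byte 6: 11010111 ^ 00000001 = 11010110
byte 7: 11000100 ^ 01110110 = 10110010
byte 8: 11101010 ^ 10001101 = 01100111
byte 9: 10000011 ^ 11011111 = 01011100
byte 10: 10001011 ^ 01001000 = 11000011
byte 11: 00010100 ^ 11111101 = 11101001
byte 12: 10011011 ^ 11001011 = 01010000

a2 ca f6 23 d3 15 d6 b2 67 5c c3 e9 50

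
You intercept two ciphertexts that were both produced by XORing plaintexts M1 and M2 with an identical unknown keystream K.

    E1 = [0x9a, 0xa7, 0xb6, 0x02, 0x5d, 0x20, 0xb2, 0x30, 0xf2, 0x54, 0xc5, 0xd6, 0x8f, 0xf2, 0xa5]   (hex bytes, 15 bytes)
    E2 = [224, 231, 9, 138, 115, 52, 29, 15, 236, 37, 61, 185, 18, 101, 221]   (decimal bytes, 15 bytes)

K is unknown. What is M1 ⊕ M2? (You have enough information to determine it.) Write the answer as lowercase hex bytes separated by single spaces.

E1 ⊕ E2 = (M1 ⊕ K) ⊕ (M2 ⊕ K) = M1 ⊕ M2 — the shared key cancels under XOR.
9a ^ e0 = 7a
a7 ^ e7 = 40
b6 ^ 09 = bf
02 ^ 8a = 88
5d ^ 73 = 2e
20 ^ 34 = 14
b2 ^ 1d = af
30 ^ 0f = 3f
f2 ^ ec = 1e
54 ^ 25 = 71
c5 ^ 3d = f8
d6 ^ b9 = 6f
8f ^ 12 = 9d
f2 ^ 65 = 97
a5 ^ dd = 78

7a 40 bf 88 2e 14 af 3f 1e 71 f8 6f 9d 97 78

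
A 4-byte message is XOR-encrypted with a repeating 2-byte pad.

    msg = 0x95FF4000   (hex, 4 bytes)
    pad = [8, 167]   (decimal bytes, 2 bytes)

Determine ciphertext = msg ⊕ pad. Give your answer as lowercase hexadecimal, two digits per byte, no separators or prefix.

The 2-byte key repeats, so the effective keystream is 08 a7 08 a7.
byte 0: 10010101 XOR 00001000 = 10011101
byte 1: 11111111 XOR 10100111 = 01011000
byte 2: 01000000 XOR 00001000 = 01001000
byte 3: 00000000 XOR 10100111 = 10100111

9d5848a7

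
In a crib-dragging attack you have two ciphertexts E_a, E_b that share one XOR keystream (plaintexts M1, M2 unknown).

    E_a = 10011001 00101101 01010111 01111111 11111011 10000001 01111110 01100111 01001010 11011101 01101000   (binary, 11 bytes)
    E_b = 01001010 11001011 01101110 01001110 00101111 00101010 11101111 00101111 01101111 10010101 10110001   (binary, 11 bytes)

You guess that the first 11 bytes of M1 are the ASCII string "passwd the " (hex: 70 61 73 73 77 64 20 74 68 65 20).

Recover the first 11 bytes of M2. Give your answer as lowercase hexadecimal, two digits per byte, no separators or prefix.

a3874a42a3cfb13c4d2df9

First, E_a ⊕ E_b = (M1 ⊕ K) ⊕ (M2 ⊕ K) = M1 ⊕ M2, so the key drops out. Then M2 = (M1 ⊕ M2) ⊕ M1 over the first 11 bytes.
byte 0: (99 ^ 4a) ^ 70 = d3 ^ 70 = a3
byte 1: (2d ^ cb) ^ 61 = e6 ^ 61 = 87
byte 2: (57 ^ 6e) ^ 73 = 39 ^ 73 = 4a
byte 3: (7f ^ 4e) ^ 73 = 31 ^ 73 = 42
byte 4: (fb ^ 2f) ^ 77 = d4 ^ 77 = a3
byte 5: (81 ^ 2a) ^ 64 = ab ^ 64 = cf
byte 6: (7e ^ ef) ^ 20 = 91 ^ 20 = b1
byte 7: (67 ^ 2f) ^ 74 = 48 ^ 74 = 3c
byte 8: (4a ^ 6f) ^ 68 = 25 ^ 68 = 4d
byte 9: (dd ^ 95) ^ 65 = 48 ^ 65 = 2d
byte 10: (68 ^ b1) ^ 20 = d9 ^ 20 = f9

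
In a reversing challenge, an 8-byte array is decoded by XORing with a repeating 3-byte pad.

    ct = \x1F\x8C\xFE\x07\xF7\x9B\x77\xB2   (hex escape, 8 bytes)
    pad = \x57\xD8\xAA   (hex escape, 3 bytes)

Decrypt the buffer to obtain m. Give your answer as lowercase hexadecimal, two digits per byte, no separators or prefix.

485454502f31206a

The 3-byte key repeats, so the effective keystream is 57 d8 aa 57 d8 aa 57 d8.
byte 0: 1f xor 57 = 48
byte 1: 8c xor d8 = 54
byte 2: fe xor aa = 54
byte 3: 07 xor 57 = 50
byte 4: f7 xor d8 = 2f
byte 5: 9b xor aa = 31
byte 6: 77 xor 57 = 20
byte 7: b2 xor d8 = 6a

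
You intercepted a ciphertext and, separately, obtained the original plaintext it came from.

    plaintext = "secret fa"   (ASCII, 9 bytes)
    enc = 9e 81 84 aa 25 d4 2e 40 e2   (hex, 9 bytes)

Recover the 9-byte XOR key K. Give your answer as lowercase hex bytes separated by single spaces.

Since enc = plaintext ⊕ K, XORing both sides with plaintext gives K = plaintext ⊕ enc.
73 ⊕ 9e = ed
65 ⊕ 81 = e4
63 ⊕ 84 = e7
72 ⊕ aa = d8
65 ⊕ 25 = 40
74 ⊕ d4 = a0
20 ⊕ 2e = 0e
66 ⊕ 40 = 26
61 ⊕ e2 = 83

ed e4 e7 d8 40 a0 0e 26 83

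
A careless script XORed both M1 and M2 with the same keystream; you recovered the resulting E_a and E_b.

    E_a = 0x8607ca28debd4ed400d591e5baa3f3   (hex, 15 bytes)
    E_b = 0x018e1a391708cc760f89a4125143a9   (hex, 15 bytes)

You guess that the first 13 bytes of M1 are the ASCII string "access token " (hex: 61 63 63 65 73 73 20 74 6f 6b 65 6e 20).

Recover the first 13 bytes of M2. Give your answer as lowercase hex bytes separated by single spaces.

e6 ea b3 74 ba c6 a2 d6 60 37 50 99 cb

First, E_a ⊕ E_b = (M1 ⊕ K) ⊕ (M2 ⊕ K) = M1 ⊕ M2, so the key drops out. Then M2 = (M1 ⊕ M2) ⊕ M1 over the first 13 bytes.
byte 0: (86 xor 01) xor 61 = 87 xor 61 = e6
byte 1: (07 xor 8e) xor 63 = 89 xor 63 = ea
byte 2: (ca xor 1a) xor 63 = d0 xor 63 = b3
byte 3: (28 xor 39) xor 65 = 11 xor 65 = 74
byte 4: (de xor 17) xor 73 = c9 xor 73 = ba
byte 5: (bd xor 08) xor 73 = b5 xor 73 = c6
byte 6: (4e xor cc) xor 20 = 82 xor 20 = a2
byte 7: (d4 xor 76) xor 74 = a2 xor 74 = d6
byte 8: (00 xor 0f) xor 6f = 0f xor 6f = 60
byte 9: (d5 xor 89) xor 6b = 5c xor 6b = 37
byte 10: (91 xor a4) xor 65 = 35 xor 65 = 50
byte 11: (e5 xor 12) xor 6e = f7 xor 6e = 99
byte 12: (ba xor 51) xor 20 = eb xor 20 = cb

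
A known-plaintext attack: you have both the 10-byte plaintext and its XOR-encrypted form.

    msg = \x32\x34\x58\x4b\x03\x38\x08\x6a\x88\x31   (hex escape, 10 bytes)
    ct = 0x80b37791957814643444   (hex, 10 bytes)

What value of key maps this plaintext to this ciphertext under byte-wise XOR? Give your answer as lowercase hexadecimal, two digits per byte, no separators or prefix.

Since ct = msg ⊕ key, XORing both sides with msg gives key = msg ⊕ ct.
32 ^ 80 = b2
34 ^ b3 = 87
58 ^ 77 = 2f
4b ^ 91 = da
03 ^ 95 = 96
38 ^ 78 = 40
08 ^ 14 = 1c
6a ^ 64 = 0e
88 ^ 34 = bc
31 ^ 44 = 75

b2872fda96401c0ebc75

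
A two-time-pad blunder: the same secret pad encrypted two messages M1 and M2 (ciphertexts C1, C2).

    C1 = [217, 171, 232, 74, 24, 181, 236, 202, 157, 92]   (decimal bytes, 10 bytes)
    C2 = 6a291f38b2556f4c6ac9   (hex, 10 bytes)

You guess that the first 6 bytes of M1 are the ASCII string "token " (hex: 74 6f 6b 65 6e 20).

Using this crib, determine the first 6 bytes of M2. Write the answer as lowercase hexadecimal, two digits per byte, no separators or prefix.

c7ed9c17c4c0

First, C1 ⊕ C2 = (M1 ⊕ K) ⊕ (M2 ⊕ K) = M1 ⊕ M2, so the key drops out. Then M2 = (M1 ⊕ M2) ⊕ M1 over the first 6 bytes.
byte 0: (d9 ^ 6a) ^ 74 = b3 ^ 74 = c7
byte 1: (ab ^ 29) ^ 6f = 82 ^ 6f = ed
byte 2: (e8 ^ 1f) ^ 6b = f7 ^ 6b = 9c
byte 3: (4a ^ 38) ^ 65 = 72 ^ 65 = 17
byte 4: (18 ^ b2) ^ 6e = aa ^ 6e = c4
byte 5: (b5 ^ 55) ^ 20 = e0 ^ 20 = c0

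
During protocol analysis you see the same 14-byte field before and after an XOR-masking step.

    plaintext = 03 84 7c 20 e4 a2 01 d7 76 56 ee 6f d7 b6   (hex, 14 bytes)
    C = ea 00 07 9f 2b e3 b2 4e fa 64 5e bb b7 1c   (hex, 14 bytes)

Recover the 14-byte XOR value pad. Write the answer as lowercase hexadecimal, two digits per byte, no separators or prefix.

Since C = plaintext ⊕ pad, XORing both sides with plaintext gives pad = plaintext ⊕ C.
byte 0: 03 ^ ea = e9
byte 1: 84 ^ 00 = 84
byte 2: 7c ^ 07 = 7b
byte 3: 20 ^ 9f = bf
byte 4: e4 ^ 2b = cf
byte 5: a2 ^ e3 = 41
byte 6: 01 ^ b2 = b3
byte 7: d7 ^ 4e = 99
byte 8: 76 ^ fa = 8c
byte 9: 56 ^ 64 = 32
byte 10: ee ^ 5e = b0
byte 11: 6f ^ bb = d4
byte 12: d7 ^ b7 = 60
byte 13: b6 ^ 1c = aa

e9847bbfcf41b3998c32b0d460aa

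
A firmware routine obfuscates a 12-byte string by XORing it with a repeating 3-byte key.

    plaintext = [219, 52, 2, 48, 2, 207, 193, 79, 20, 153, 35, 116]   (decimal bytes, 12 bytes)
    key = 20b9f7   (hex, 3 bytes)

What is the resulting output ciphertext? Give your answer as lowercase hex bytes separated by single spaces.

The 3-byte key repeats, so the effective keystream is 20 b9 f7 20 b9 f7 20 b9 f7 20 b9 f7.
byte 0: db XOR 20 = fb
byte 1: 34 XOR b9 = 8d
byte 2: 02 XOR f7 = f5
byte 3: 30 XOR 20 = 10
byte 4: 02 XOR b9 = bb
byte 5: cf XOR f7 = 38
byte 6: c1 XOR 20 = e1
byte 7: 4f XOR b9 = f6
byte 8: 14 XOR f7 = e3
byte 9: 99 XOR 20 = b9
byte 10: 23 XOR b9 = 9a
byte 11: 74 XOR f7 = 83

fb 8d f5 10 bb 38 e1 f6 e3 b9 9a 83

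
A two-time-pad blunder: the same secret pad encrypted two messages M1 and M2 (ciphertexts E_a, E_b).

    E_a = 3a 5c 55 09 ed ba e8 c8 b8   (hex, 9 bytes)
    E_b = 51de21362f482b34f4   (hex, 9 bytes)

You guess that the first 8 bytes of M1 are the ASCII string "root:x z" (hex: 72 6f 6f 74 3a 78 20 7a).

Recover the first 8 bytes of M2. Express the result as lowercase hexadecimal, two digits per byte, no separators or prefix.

19ed1b4bf88ae386

First, E_a ⊕ E_b = (M1 ⊕ K) ⊕ (M2 ⊕ K) = M1 ⊕ M2, so the key drops out. Then M2 = (M1 ⊕ M2) ⊕ M1 over the first 8 bytes.
byte 0: (3a ⊕ 51) ⊕ 72 = 6b ⊕ 72 = 19
byte 1: (5c ⊕ de) ⊕ 6f = 82 ⊕ 6f = ed
byte 2: (55 ⊕ 21) ⊕ 6f = 74 ⊕ 6f = 1b
byte 3: (09 ⊕ 36) ⊕ 74 = 3f ⊕ 74 = 4b
byte 4: (ed ⊕ 2f) ⊕ 3a = c2 ⊕ 3a = f8
byte 5: (ba ⊕ 48) ⊕ 78 = f2 ⊕ 78 = 8a
byte 6: (e8 ⊕ 2b) ⊕ 20 = c3 ⊕ 20 = e3
byte 7: (c8 ⊕ 34) ⊕ 7a = fc ⊕ 7a = 86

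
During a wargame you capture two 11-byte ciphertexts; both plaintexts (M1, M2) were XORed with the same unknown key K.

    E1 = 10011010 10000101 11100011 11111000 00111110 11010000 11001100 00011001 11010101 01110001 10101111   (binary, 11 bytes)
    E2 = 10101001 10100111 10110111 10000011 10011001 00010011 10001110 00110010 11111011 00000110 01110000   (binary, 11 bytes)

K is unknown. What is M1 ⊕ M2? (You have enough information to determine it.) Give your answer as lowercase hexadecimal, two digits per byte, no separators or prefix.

E1 ⊕ E2 = (M1 ⊕ K) ⊕ (M2 ⊕ K) = M1 ⊕ M2 — the shared key cancels under XOR.
9a xor a9 = 33
85 xor a7 = 22
e3 xor b7 = 54
f8 xor 83 = 7b
3e xor 99 = a7
d0 xor 13 = c3
cc xor 8e = 42
19 xor 32 = 2b
d5 xor fb = 2e
71 xor 06 = 77
af xor 70 = df

3322547ba7c3422b2e77df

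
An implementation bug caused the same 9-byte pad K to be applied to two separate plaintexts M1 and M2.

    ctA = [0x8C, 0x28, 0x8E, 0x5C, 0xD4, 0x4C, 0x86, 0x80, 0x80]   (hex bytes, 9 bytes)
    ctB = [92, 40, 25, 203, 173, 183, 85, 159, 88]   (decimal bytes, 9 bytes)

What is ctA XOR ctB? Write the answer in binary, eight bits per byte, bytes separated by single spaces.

ctA ⊕ ctB = (M1 ⊕ K) ⊕ (M2 ⊕ K) = M1 ⊕ M2 — the shared key cancels under XOR.
byte 0: 140 xor  92 = 208
byte 1:  40 xor  40 =   0
byte 2: 142 xor  25 = 151
byte 3:  92 xor 203 = 151
byte 4: 212 xor 173 = 121
byte 5:  76 xor 183 = 251
byte 6: 134 xor  85 = 211
byte 7: 128 xor 159 =  31
byte 8: 128 xor  88 = 216

11010000 00000000 10010111 10010111 01111001 11111011 11010011 00011111 11011000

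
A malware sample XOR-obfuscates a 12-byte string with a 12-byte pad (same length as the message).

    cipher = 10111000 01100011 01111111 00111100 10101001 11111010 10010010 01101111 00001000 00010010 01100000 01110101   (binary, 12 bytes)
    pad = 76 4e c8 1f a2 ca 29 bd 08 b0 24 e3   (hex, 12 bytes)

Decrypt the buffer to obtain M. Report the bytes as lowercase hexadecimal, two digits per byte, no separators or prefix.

XOR is its own inverse, so applying the key byte-wise gives the result directly.
b8 xor 76 = ce
63 xor 4e = 2d
7f xor c8 = b7
3c xor 1f = 23
a9 xor a2 = 0b
fa xor ca = 30
92 xor 29 = bb
6f xor bd = d2
08 xor 08 = 00
12 xor b0 = a2
60 xor 24 = 44
75 xor e3 = 96

ce2db7230b30bbd200a24496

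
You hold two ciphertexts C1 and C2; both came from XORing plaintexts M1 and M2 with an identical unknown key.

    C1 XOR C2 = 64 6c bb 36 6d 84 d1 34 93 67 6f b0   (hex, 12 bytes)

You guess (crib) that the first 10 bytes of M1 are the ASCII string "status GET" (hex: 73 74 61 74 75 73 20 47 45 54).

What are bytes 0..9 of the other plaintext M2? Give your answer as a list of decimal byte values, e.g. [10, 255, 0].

[23, 24, 218, 66, 24, 247, 241, 115, 214, 51]

Since C1 ⊕ C2 = M1 ⊕ M2, XORing with the guessed M1 bytes yields the corresponding M2 bytes: M2 = (C1 ⊕ C2) ⊕ M1.
100 ⊕ 115 =  23
108 ⊕ 116 =  24
187 ⊕  97 = 218
 54 ⊕ 116 =  66
109 ⊕ 117 =  24
132 ⊕ 115 = 247
209 ⊕  32 = 241
 52 ⊕  71 = 115
147 ⊕  69 = 214
103 ⊕  84 =  51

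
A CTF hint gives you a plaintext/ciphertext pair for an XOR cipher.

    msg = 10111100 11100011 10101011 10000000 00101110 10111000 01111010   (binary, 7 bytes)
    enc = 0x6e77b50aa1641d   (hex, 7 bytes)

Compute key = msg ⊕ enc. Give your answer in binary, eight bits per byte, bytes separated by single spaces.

11010010 10010100 00011110 10001010 10001111 11011100 01100111

Since enc = msg ⊕ key, XORing both sides with msg gives key = msg ⊕ enc.
bc XOR 6e = d2
e3 XOR 77 = 94
ab XOR b5 = 1e
80 XOR 0a = 8a
2e XOR a1 = 8f
b8 XOR 64 = dc
7a XOR 1d = 67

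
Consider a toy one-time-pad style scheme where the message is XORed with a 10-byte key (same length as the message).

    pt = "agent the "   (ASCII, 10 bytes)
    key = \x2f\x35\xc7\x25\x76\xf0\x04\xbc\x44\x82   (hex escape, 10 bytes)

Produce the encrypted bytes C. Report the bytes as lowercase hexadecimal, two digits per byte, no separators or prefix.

4e52a24b02d070d421a2

61 XOR 2f = 4e
67 XOR 35 = 52
65 XOR c7 = a2
6e XOR 25 = 4b
74 XOR 76 = 02
20 XOR f0 = d0
74 XOR 04 = 70
68 XOR bc = d4
65 XOR 44 = 21
20 XOR 82 = a2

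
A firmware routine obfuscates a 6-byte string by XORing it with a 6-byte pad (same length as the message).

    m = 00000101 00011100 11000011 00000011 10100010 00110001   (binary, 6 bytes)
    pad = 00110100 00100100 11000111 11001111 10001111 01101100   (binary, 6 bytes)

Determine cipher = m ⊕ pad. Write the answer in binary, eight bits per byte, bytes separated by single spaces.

byte 0: 00000101 XOR 00110100 = 00110001
byte 1: 00011100 XOR 00100100 = 00111000
byte 2: 11000011 XOR 11000111 = 00000100
byte 3: 00000011 XOR 11001111 = 11001100
byte 4: 10100010 XOR 10001111 = 00101101
byte 5: 00110001 XOR 01101100 = 01011101

00110001 00111000 00000100 11001100 00101101 01011101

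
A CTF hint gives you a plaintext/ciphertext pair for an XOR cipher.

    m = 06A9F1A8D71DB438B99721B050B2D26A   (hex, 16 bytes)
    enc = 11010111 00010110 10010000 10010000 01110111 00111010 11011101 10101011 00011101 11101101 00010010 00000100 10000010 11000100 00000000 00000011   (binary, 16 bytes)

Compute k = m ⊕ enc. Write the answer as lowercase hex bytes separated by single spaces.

Since enc = m ⊕ k, XORing both sides with m gives k = m ⊕ enc.
  6 ^ 215 = 209
169 ^  22 = 191
241 ^ 144 =  97
168 ^ 144 =  56
215 ^ 119 = 160
 29 ^  58 =  39
180 ^ 221 = 105
 56 ^ 171 = 147
185 ^  29 = 164
151 ^ 237 = 122
 33 ^  18 =  51
176 ^   4 = 180
 80 ^ 130 = 210
178 ^ 196 = 118
210 ^   0 = 210
106 ^   3 = 105

d1 bf 61 38 a0 27 69 93 a4 7a 33 b4 d2 76 d2 69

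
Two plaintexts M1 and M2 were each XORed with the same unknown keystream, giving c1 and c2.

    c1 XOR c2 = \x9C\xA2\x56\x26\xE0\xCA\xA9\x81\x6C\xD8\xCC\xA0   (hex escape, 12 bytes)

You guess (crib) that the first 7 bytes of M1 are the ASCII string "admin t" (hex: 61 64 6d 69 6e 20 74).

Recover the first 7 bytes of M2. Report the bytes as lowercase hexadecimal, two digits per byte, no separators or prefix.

Since c1 ⊕ c2 = M1 ⊕ M2, XORing with the guessed M1 bytes yields the corresponding M2 bytes: M2 = (c1 ⊕ c2) ⊕ M1.
byte 0: 10011100 ^ 01100001 = 11111101
byte 1: 10100010 ^ 01100100 = 11000110
byte 2: 01010110 ^ 01101101 = 00111011
byte 3: 00100110 ^ 01101001 = 01001111
byte 4: 11100000 ^ 01101110 = 10001110
byte 5: 11001010 ^ 00100000 = 11101010
byte 6: 10101001 ^ 01110100 = 11011101

fdc63b4f8eeadd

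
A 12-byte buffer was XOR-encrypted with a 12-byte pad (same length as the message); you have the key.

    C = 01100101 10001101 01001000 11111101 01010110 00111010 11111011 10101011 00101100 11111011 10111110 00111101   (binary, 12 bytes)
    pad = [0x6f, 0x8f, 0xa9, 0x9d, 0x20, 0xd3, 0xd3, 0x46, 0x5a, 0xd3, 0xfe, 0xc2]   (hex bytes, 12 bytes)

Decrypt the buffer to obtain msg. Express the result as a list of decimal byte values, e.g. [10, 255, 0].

[10, 2, 225, 96, 118, 233, 40, 237, 118, 40, 64, 255]

XOR is its own inverse, so applying the key byte-wise gives the result directly.
65 XOR 6f = 0a
8d XOR 8f = 02
48 XOR a9 = e1
fd XOR 9d = 60
56 XOR 20 = 76
3a XOR d3 = e9
fb XOR d3 = 28
ab XOR 46 = ed
2c XOR 5a = 76
fb XOR d3 = 28
be XOR fe = 40
3d XOR c2 = ff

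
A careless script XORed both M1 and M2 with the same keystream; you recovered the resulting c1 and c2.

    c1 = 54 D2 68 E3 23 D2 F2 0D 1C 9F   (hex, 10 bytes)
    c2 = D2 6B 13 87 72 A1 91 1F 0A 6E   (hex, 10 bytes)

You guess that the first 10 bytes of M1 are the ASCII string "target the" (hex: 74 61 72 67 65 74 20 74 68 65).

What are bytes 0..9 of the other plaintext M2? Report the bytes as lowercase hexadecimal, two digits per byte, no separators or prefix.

First, c1 ⊕ c2 = (M1 ⊕ K) ⊕ (M2 ⊕ K) = M1 ⊕ M2, so the key drops out. Then M2 = (M1 ⊕ M2) ⊕ M1 over the first 10 bytes.
byte 0: (54 ^ d2) ^ 74 = 86 ^ 74 = f2
byte 1: (d2 ^ 6b) ^ 61 = b9 ^ 61 = d8
byte 2: (68 ^ 13) ^ 72 = 7b ^ 72 = 09
byte 3: (e3 ^ 87) ^ 67 = 64 ^ 67 = 03
byte 4: (23 ^ 72) ^ 65 = 51 ^ 65 = 34
byte 5: (d2 ^ a1) ^ 74 = 73 ^ 74 = 07
byte 6: (f2 ^ 91) ^ 20 = 63 ^ 20 = 43
byte 7: (0d ^ 1f) ^ 74 = 12 ^ 74 = 66
byte 8: (1c ^ 0a) ^ 68 = 16 ^ 68 = 7e
byte 9: (9f ^ 6e) ^ 65 = f1 ^ 65 = 94

f2d80903340743667e94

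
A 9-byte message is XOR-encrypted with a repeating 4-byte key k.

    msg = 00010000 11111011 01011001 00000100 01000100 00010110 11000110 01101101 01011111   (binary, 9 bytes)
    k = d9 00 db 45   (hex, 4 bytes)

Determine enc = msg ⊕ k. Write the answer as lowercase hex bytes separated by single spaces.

The 4-byte key repeats, so the effective keystream is d9 00 db 45 d9 00 db 45 d9.
byte 0: 00010000 XOR 11011001 = 11001001
byte 1: 11111011 XOR 00000000 = 11111011
byte 2: 01011001 XOR 11011011 = 10000010
byte 3: 00000100 XOR 01000101 = 01000001
byte 4: 01000100 XOR 11011001 = 10011101
byte 5: 00010110 XOR 00000000 = 00010110
byte 6: 11000110 XOR 11011011 = 00011101
byte 7: 01101101 XOR 01000101 = 00101000
byte 8: 01011111 XOR 11011001 = 10000110

c9 fb 82 41 9d 16 1d 28 86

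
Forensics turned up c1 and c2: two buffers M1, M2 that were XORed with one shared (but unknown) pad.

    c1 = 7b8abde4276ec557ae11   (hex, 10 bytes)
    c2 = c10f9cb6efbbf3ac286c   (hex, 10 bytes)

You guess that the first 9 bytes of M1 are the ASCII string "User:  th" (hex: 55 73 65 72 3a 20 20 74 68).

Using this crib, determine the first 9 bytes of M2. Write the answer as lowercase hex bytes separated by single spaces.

ef f6 44 20 f2 f5 16 8f ee

First, c1 ⊕ c2 = (M1 ⊕ K) ⊕ (M2 ⊕ K) = M1 ⊕ M2, so the key drops out. Then M2 = (M1 ⊕ M2) ⊕ M1 over the first 9 bytes.
byte 0: (7b ^ c1) ^ 55 = ba ^ 55 = ef
byte 1: (8a ^ 0f) ^ 73 = 85 ^ 73 = f6
byte 2: (bd ^ 9c) ^ 65 = 21 ^ 65 = 44
byte 3: (e4 ^ b6) ^ 72 = 52 ^ 72 = 20
byte 4: (27 ^ ef) ^ 3a = c8 ^ 3a = f2
byte 5: (6e ^ bb) ^ 20 = d5 ^ 20 = f5
byte 6: (c5 ^ f3) ^ 20 = 36 ^ 20 = 16
byte 7: (57 ^ ac) ^ 74 = fb ^ 74 = 8f
byte 8: (ae ^ 28) ^ 68 = 86 ^ 68 = ee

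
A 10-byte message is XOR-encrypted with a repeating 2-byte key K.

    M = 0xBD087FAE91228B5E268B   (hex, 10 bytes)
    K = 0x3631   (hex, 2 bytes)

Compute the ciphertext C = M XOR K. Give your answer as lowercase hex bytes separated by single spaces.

8b 39 49 9f a7 13 bd 6f 10 ba

The 2-byte key repeats, so the effective keystream is 36 31 36 31 36 31 36 31 36 31.
byte 0: bd ⊕ 36 = 8b
byte 1: 08 ⊕ 31 = 39
byte 2: 7f ⊕ 36 = 49
byte 3: ae ⊕ 31 = 9f
byte 4: 91 ⊕ 36 = a7
byte 5: 22 ⊕ 31 = 13
byte 6: 8b ⊕ 36 = bd
byte 7: 5e ⊕ 31 = 6f
byte 8: 26 ⊕ 36 = 10
byte 9: 8b ⊕ 31 = ba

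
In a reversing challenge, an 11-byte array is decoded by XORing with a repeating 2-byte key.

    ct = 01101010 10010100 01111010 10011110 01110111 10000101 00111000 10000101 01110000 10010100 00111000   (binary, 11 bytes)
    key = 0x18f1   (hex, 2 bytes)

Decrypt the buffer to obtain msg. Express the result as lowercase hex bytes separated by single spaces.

The 2-byte key repeats, so the effective keystream is 18 f1 18 f1 18 f1 18 f1 18 f1 18.
byte 0: 01101010 xor 00011000 = 01110010
byte 1: 10010100 xor 11110001 = 01100101
byte 2: 01111010 xor 00011000 = 01100010
byte 3: 10011110 xor 11110001 = 01101111
byte 4: 01110111 xor 00011000 = 01101111
byte 5: 10000101 xor 11110001 = 01110100
byte 6: 00111000 xor 00011000 = 00100000
byte 7: 10000101 xor 11110001 = 01110100
byte 8: 01110000 xor 00011000 = 01101000
byte 9: 10010100 xor 11110001 = 01100101
byte 10: 00111000 xor 00011000 = 00100000

72 65 62 6f 6f 74 20 74 68 65 20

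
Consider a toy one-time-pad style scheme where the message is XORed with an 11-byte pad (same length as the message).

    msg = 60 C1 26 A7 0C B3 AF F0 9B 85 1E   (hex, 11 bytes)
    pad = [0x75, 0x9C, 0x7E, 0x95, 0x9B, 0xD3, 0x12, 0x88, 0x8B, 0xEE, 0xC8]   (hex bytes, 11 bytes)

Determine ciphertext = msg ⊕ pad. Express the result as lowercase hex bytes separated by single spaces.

01100000 xor 01110101 = 00010101
11000001 xor 10011100 = 01011101
00100110 xor 01111110 = 01011000
10100111 xor 10010101 = 00110010
00001100 xor 10011011 = 10010111
10110011 xor 11010011 = 01100000
10101111 xor 00010010 = 10111101
11110000 xor 10001000 = 01111000
10011011 xor 10001011 = 00010000
10000101 xor 11101110 = 01101011
00011110 xor 11001000 = 11010110

15 5d 58 32 97 60 bd 78 10 6b d6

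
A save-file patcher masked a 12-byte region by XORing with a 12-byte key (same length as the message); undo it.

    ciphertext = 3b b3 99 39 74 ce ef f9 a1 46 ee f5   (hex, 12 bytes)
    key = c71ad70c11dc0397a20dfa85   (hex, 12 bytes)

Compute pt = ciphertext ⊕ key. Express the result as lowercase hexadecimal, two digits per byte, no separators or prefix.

XOR is its own inverse, so applying the key byte-wise gives the result directly.
byte 0: 3b xor c7 = fc
byte 1: b3 xor 1a = a9
byte 2: 99 xor d7 = 4e
byte 3: 39 xor 0c = 35
byte 4: 74 xor 11 = 65
byte 5: ce xor dc = 12
byte 6: ef xor 03 = ec
byte 7: f9 xor 97 = 6e
byte 8: a1 xor a2 = 03
byte 9: 46 xor 0d = 4b
byte 10: ee xor fa = 14
byte 11: f5 xor 85 = 70

fca94e356512ec6e034b1470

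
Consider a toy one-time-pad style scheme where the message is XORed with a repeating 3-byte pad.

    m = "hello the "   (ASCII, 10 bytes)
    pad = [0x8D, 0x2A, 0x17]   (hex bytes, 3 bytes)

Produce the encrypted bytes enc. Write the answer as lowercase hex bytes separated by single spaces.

The 3-byte key repeats, so the effective keystream is 8d 2a 17 8d 2a 17 8d 2a 17 8d.
byte 0: 68 XOR 8d = e5
byte 1: 65 XOR 2a = 4f
byte 2: 6c XOR 17 = 7b
byte 3: 6c XOR 8d = e1
byte 4: 6f XOR 2a = 45
byte 5: 20 XOR 17 = 37
byte 6: 74 XOR 8d = f9
byte 7: 68 XOR 2a = 42
byte 8: 65 XOR 17 = 72
byte 9: 20 XOR 8d = ad

e5 4f 7b e1 45 37 f9 42 72 ad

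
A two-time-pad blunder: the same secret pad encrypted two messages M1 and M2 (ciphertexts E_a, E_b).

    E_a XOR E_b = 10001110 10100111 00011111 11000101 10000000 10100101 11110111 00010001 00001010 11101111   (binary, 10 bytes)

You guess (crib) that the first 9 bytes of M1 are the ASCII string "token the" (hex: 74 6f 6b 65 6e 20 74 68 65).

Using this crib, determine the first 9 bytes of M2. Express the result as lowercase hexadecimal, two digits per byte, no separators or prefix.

Since E_a ⊕ E_b = M1 ⊕ M2, XORing with the guessed M1 bytes yields the corresponding M2 bytes: M2 = (E_a ⊕ E_b) ⊕ M1.
8e ^ 74 = fa
a7 ^ 6f = c8
1f ^ 6b = 74
c5 ^ 65 = a0
80 ^ 6e = ee
a5 ^ 20 = 85
f7 ^ 74 = 83
11 ^ 68 = 79
0a ^ 65 = 6f

fac874a0ee8583796f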